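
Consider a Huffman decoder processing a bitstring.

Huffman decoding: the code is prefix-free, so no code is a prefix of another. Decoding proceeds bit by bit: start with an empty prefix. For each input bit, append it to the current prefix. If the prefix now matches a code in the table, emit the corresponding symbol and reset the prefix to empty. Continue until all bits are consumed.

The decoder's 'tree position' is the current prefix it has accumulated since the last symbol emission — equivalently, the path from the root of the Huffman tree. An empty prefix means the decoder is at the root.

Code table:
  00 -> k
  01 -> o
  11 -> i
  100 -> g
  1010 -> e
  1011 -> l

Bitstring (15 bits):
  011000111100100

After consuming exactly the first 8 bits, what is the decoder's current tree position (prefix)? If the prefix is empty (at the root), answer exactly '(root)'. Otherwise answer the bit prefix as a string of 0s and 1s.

Answer: 1

Derivation:
Bit 0: prefix='0' (no match yet)
Bit 1: prefix='01' -> emit 'o', reset
Bit 2: prefix='1' (no match yet)
Bit 3: prefix='10' (no match yet)
Bit 4: prefix='100' -> emit 'g', reset
Bit 5: prefix='0' (no match yet)
Bit 6: prefix='01' -> emit 'o', reset
Bit 7: prefix='1' (no match yet)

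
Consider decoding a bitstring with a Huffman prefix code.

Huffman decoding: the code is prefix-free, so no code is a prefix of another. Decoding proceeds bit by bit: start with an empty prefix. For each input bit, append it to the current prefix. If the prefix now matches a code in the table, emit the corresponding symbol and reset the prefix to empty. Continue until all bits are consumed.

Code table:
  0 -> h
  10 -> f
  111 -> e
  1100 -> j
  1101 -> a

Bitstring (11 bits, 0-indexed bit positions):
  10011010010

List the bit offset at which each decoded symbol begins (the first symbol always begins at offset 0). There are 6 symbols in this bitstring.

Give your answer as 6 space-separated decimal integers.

Bit 0: prefix='1' (no match yet)
Bit 1: prefix='10' -> emit 'f', reset
Bit 2: prefix='0' -> emit 'h', reset
Bit 3: prefix='1' (no match yet)
Bit 4: prefix='11' (no match yet)
Bit 5: prefix='110' (no match yet)
Bit 6: prefix='1101' -> emit 'a', reset
Bit 7: prefix='0' -> emit 'h', reset
Bit 8: prefix='0' -> emit 'h', reset
Bit 9: prefix='1' (no match yet)
Bit 10: prefix='10' -> emit 'f', reset

Answer: 0 2 3 7 8 9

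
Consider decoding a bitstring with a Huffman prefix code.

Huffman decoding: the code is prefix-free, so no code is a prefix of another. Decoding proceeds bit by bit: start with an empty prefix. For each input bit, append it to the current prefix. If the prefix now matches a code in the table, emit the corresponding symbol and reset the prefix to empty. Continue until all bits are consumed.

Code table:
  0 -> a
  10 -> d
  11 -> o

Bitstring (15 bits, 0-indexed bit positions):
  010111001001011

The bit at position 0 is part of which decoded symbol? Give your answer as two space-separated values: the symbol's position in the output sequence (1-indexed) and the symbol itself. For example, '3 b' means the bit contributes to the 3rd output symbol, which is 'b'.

Bit 0: prefix='0' -> emit 'a', reset
Bit 1: prefix='1' (no match yet)
Bit 2: prefix='10' -> emit 'd', reset
Bit 3: prefix='1' (no match yet)
Bit 4: prefix='11' -> emit 'o', reset

Answer: 1 a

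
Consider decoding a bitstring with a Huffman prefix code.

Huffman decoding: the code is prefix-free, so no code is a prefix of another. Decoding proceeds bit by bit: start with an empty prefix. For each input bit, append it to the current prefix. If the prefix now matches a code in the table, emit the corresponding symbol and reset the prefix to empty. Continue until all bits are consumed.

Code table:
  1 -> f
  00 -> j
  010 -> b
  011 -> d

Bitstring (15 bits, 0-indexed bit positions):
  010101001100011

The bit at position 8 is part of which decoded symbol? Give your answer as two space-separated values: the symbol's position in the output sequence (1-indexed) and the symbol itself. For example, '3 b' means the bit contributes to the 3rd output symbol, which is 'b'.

Bit 0: prefix='0' (no match yet)
Bit 1: prefix='01' (no match yet)
Bit 2: prefix='010' -> emit 'b', reset
Bit 3: prefix='1' -> emit 'f', reset
Bit 4: prefix='0' (no match yet)
Bit 5: prefix='01' (no match yet)
Bit 6: prefix='010' -> emit 'b', reset
Bit 7: prefix='0' (no match yet)
Bit 8: prefix='01' (no match yet)
Bit 9: prefix='011' -> emit 'd', reset
Bit 10: prefix='0' (no match yet)
Bit 11: prefix='00' -> emit 'j', reset
Bit 12: prefix='0' (no match yet)

Answer: 4 d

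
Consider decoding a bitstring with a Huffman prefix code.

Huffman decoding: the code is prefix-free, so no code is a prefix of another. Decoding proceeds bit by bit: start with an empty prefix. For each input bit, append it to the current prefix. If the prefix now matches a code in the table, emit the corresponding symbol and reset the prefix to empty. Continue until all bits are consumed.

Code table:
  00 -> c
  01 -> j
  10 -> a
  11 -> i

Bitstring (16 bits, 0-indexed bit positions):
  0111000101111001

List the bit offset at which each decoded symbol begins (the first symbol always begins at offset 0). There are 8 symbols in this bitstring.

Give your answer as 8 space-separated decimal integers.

Answer: 0 2 4 6 8 10 12 14

Derivation:
Bit 0: prefix='0' (no match yet)
Bit 1: prefix='01' -> emit 'j', reset
Bit 2: prefix='1' (no match yet)
Bit 3: prefix='11' -> emit 'i', reset
Bit 4: prefix='0' (no match yet)
Bit 5: prefix='00' -> emit 'c', reset
Bit 6: prefix='0' (no match yet)
Bit 7: prefix='01' -> emit 'j', reset
Bit 8: prefix='0' (no match yet)
Bit 9: prefix='01' -> emit 'j', reset
Bit 10: prefix='1' (no match yet)
Bit 11: prefix='11' -> emit 'i', reset
Bit 12: prefix='1' (no match yet)
Bit 13: prefix='10' -> emit 'a', reset
Bit 14: prefix='0' (no match yet)
Bit 15: prefix='01' -> emit 'j', reset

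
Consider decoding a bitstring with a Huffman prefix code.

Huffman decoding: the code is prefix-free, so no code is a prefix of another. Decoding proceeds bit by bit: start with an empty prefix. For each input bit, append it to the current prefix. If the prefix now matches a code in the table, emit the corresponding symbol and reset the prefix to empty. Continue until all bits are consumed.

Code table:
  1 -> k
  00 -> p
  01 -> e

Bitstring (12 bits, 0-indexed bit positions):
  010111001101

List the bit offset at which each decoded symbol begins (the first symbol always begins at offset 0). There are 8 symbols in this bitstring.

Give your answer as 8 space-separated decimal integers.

Answer: 0 2 4 5 6 8 9 10

Derivation:
Bit 0: prefix='0' (no match yet)
Bit 1: prefix='01' -> emit 'e', reset
Bit 2: prefix='0' (no match yet)
Bit 3: prefix='01' -> emit 'e', reset
Bit 4: prefix='1' -> emit 'k', reset
Bit 5: prefix='1' -> emit 'k', reset
Bit 6: prefix='0' (no match yet)
Bit 7: prefix='00' -> emit 'p', reset
Bit 8: prefix='1' -> emit 'k', reset
Bit 9: prefix='1' -> emit 'k', reset
Bit 10: prefix='0' (no match yet)
Bit 11: prefix='01' -> emit 'e', reset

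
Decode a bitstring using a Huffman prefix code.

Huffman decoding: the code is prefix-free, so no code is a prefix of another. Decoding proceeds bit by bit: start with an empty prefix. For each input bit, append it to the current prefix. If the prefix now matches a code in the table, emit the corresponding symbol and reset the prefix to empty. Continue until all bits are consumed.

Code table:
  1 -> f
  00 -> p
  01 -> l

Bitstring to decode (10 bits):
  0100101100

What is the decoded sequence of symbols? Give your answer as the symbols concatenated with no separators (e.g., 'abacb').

Answer: lpflfp

Derivation:
Bit 0: prefix='0' (no match yet)
Bit 1: prefix='01' -> emit 'l', reset
Bit 2: prefix='0' (no match yet)
Bit 3: prefix='00' -> emit 'p', reset
Bit 4: prefix='1' -> emit 'f', reset
Bit 5: prefix='0' (no match yet)
Bit 6: prefix='01' -> emit 'l', reset
Bit 7: prefix='1' -> emit 'f', reset
Bit 8: prefix='0' (no match yet)
Bit 9: prefix='00' -> emit 'p', reset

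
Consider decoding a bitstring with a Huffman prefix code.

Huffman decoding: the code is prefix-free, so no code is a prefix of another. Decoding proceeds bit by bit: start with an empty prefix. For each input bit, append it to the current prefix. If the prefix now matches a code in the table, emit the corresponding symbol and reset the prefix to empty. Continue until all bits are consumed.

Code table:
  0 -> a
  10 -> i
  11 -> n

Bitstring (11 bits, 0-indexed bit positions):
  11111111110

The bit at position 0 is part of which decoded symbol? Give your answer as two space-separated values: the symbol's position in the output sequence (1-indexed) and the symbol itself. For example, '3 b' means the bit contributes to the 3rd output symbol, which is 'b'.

Answer: 1 n

Derivation:
Bit 0: prefix='1' (no match yet)
Bit 1: prefix='11' -> emit 'n', reset
Bit 2: prefix='1' (no match yet)
Bit 3: prefix='11' -> emit 'n', reset
Bit 4: prefix='1' (no match yet)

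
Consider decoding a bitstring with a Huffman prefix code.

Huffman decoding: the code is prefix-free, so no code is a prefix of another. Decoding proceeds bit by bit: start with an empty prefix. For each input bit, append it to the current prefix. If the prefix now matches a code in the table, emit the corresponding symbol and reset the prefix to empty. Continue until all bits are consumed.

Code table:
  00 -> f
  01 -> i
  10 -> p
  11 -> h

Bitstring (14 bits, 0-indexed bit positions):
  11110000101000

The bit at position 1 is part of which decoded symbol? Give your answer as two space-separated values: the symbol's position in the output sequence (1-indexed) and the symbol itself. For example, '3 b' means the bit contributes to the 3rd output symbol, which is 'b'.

Answer: 1 h

Derivation:
Bit 0: prefix='1' (no match yet)
Bit 1: prefix='11' -> emit 'h', reset
Bit 2: prefix='1' (no match yet)
Bit 3: prefix='11' -> emit 'h', reset
Bit 4: prefix='0' (no match yet)
Bit 5: prefix='00' -> emit 'f', reset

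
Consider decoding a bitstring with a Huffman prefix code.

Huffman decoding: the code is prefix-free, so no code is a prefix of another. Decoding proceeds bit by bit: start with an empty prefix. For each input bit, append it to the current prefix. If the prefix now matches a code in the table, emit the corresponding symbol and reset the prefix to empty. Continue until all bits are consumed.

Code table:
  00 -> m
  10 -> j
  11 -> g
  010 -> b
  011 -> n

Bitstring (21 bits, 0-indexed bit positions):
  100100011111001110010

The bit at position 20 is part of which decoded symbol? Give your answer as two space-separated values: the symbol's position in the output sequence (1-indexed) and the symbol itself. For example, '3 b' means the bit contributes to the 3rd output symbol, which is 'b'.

Bit 0: prefix='1' (no match yet)
Bit 1: prefix='10' -> emit 'j', reset
Bit 2: prefix='0' (no match yet)
Bit 3: prefix='01' (no match yet)
Bit 4: prefix='010' -> emit 'b', reset
Bit 5: prefix='0' (no match yet)
Bit 6: prefix='00' -> emit 'm', reset
Bit 7: prefix='1' (no match yet)
Bit 8: prefix='11' -> emit 'g', reset
Bit 9: prefix='1' (no match yet)
Bit 10: prefix='11' -> emit 'g', reset
Bit 11: prefix='1' (no match yet)
Bit 12: prefix='10' -> emit 'j', reset
Bit 13: prefix='0' (no match yet)
Bit 14: prefix='01' (no match yet)
Bit 15: prefix='011' -> emit 'n', reset
Bit 16: prefix='1' (no match yet)
Bit 17: prefix='10' -> emit 'j', reset
Bit 18: prefix='0' (no match yet)
Bit 19: prefix='01' (no match yet)
Bit 20: prefix='010' -> emit 'b', reset

Answer: 9 b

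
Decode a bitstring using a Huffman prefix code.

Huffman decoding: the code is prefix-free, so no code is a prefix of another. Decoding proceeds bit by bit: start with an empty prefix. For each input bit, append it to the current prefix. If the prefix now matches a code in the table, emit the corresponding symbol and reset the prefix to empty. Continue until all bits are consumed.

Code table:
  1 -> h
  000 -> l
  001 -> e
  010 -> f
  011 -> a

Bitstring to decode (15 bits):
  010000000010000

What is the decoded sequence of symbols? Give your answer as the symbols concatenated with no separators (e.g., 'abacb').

Bit 0: prefix='0' (no match yet)
Bit 1: prefix='01' (no match yet)
Bit 2: prefix='010' -> emit 'f', reset
Bit 3: prefix='0' (no match yet)
Bit 4: prefix='00' (no match yet)
Bit 5: prefix='000' -> emit 'l', reset
Bit 6: prefix='0' (no match yet)
Bit 7: prefix='00' (no match yet)
Bit 8: prefix='000' -> emit 'l', reset
Bit 9: prefix='0' (no match yet)
Bit 10: prefix='01' (no match yet)
Bit 11: prefix='010' -> emit 'f', reset
Bit 12: prefix='0' (no match yet)
Bit 13: prefix='00' (no match yet)
Bit 14: prefix='000' -> emit 'l', reset

Answer: fllfl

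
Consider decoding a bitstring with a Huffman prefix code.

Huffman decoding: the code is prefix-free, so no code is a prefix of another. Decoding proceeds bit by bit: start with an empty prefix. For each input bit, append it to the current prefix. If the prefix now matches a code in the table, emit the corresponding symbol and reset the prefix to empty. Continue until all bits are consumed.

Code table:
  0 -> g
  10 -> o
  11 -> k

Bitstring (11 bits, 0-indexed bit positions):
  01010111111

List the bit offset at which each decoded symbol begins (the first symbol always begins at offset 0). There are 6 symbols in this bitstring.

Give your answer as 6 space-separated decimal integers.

Bit 0: prefix='0' -> emit 'g', reset
Bit 1: prefix='1' (no match yet)
Bit 2: prefix='10' -> emit 'o', reset
Bit 3: prefix='1' (no match yet)
Bit 4: prefix='10' -> emit 'o', reset
Bit 5: prefix='1' (no match yet)
Bit 6: prefix='11' -> emit 'k', reset
Bit 7: prefix='1' (no match yet)
Bit 8: prefix='11' -> emit 'k', reset
Bit 9: prefix='1' (no match yet)
Bit 10: prefix='11' -> emit 'k', reset

Answer: 0 1 3 5 7 9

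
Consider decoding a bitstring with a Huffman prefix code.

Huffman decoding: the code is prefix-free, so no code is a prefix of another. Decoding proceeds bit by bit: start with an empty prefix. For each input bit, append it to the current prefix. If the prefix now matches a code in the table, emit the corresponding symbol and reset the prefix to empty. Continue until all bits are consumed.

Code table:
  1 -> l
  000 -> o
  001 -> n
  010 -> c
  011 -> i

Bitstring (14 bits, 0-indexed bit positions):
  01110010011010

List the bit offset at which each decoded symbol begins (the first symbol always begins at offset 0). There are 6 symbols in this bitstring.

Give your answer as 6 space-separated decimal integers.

Bit 0: prefix='0' (no match yet)
Bit 1: prefix='01' (no match yet)
Bit 2: prefix='011' -> emit 'i', reset
Bit 3: prefix='1' -> emit 'l', reset
Bit 4: prefix='0' (no match yet)
Bit 5: prefix='00' (no match yet)
Bit 6: prefix='001' -> emit 'n', reset
Bit 7: prefix='0' (no match yet)
Bit 8: prefix='00' (no match yet)
Bit 9: prefix='001' -> emit 'n', reset
Bit 10: prefix='1' -> emit 'l', reset
Bit 11: prefix='0' (no match yet)
Bit 12: prefix='01' (no match yet)
Bit 13: prefix='010' -> emit 'c', reset

Answer: 0 3 4 7 10 11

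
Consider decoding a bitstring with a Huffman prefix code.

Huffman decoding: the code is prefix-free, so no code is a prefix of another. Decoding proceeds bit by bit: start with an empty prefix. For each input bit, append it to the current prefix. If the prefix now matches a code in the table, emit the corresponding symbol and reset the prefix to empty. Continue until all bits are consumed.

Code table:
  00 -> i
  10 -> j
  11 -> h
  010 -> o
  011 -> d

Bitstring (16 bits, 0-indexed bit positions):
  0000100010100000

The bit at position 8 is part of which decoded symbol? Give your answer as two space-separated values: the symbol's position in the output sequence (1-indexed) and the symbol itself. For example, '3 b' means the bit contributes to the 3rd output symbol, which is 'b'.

Bit 0: prefix='0' (no match yet)
Bit 1: prefix='00' -> emit 'i', reset
Bit 2: prefix='0' (no match yet)
Bit 3: prefix='00' -> emit 'i', reset
Bit 4: prefix='1' (no match yet)
Bit 5: prefix='10' -> emit 'j', reset
Bit 6: prefix='0' (no match yet)
Bit 7: prefix='00' -> emit 'i', reset
Bit 8: prefix='1' (no match yet)
Bit 9: prefix='10' -> emit 'j', reset
Bit 10: prefix='1' (no match yet)
Bit 11: prefix='10' -> emit 'j', reset
Bit 12: prefix='0' (no match yet)

Answer: 5 j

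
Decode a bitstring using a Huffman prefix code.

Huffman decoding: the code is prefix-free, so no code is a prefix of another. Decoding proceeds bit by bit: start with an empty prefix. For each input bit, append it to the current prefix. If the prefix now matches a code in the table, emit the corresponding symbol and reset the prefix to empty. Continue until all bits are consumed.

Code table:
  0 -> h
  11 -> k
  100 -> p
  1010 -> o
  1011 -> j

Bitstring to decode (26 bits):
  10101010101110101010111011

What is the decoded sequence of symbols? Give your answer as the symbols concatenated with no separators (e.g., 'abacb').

Bit 0: prefix='1' (no match yet)
Bit 1: prefix='10' (no match yet)
Bit 2: prefix='101' (no match yet)
Bit 3: prefix='1010' -> emit 'o', reset
Bit 4: prefix='1' (no match yet)
Bit 5: prefix='10' (no match yet)
Bit 6: prefix='101' (no match yet)
Bit 7: prefix='1010' -> emit 'o', reset
Bit 8: prefix='1' (no match yet)
Bit 9: prefix='10' (no match yet)
Bit 10: prefix='101' (no match yet)
Bit 11: prefix='1011' -> emit 'j', reset
Bit 12: prefix='1' (no match yet)
Bit 13: prefix='10' (no match yet)
Bit 14: prefix='101' (no match yet)
Bit 15: prefix='1010' -> emit 'o', reset
Bit 16: prefix='1' (no match yet)
Bit 17: prefix='10' (no match yet)
Bit 18: prefix='101' (no match yet)
Bit 19: prefix='1010' -> emit 'o', reset
Bit 20: prefix='1' (no match yet)
Bit 21: prefix='11' -> emit 'k', reset
Bit 22: prefix='1' (no match yet)
Bit 23: prefix='10' (no match yet)
Bit 24: prefix='101' (no match yet)
Bit 25: prefix='1011' -> emit 'j', reset

Answer: oojookj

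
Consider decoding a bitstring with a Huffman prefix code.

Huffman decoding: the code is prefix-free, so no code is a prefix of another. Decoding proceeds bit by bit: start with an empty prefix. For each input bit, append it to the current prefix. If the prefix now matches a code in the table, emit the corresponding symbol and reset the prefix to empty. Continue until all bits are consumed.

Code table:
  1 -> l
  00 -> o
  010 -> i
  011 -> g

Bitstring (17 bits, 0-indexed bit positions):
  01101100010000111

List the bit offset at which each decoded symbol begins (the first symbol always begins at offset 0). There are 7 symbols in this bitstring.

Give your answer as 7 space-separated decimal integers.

Bit 0: prefix='0' (no match yet)
Bit 1: prefix='01' (no match yet)
Bit 2: prefix='011' -> emit 'g', reset
Bit 3: prefix='0' (no match yet)
Bit 4: prefix='01' (no match yet)
Bit 5: prefix='011' -> emit 'g', reset
Bit 6: prefix='0' (no match yet)
Bit 7: prefix='00' -> emit 'o', reset
Bit 8: prefix='0' (no match yet)
Bit 9: prefix='01' (no match yet)
Bit 10: prefix='010' -> emit 'i', reset
Bit 11: prefix='0' (no match yet)
Bit 12: prefix='00' -> emit 'o', reset
Bit 13: prefix='0' (no match yet)
Bit 14: prefix='01' (no match yet)
Bit 15: prefix='011' -> emit 'g', reset
Bit 16: prefix='1' -> emit 'l', reset

Answer: 0 3 6 8 11 13 16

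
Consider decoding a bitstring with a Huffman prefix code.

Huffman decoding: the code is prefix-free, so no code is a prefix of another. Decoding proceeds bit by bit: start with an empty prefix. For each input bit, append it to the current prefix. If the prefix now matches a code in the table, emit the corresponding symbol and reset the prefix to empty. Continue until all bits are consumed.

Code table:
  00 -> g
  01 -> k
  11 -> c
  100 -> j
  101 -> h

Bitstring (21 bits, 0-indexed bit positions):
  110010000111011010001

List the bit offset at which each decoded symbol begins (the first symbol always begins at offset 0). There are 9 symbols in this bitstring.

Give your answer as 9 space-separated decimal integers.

Answer: 0 2 4 7 9 11 14 17 19

Derivation:
Bit 0: prefix='1' (no match yet)
Bit 1: prefix='11' -> emit 'c', reset
Bit 2: prefix='0' (no match yet)
Bit 3: prefix='00' -> emit 'g', reset
Bit 4: prefix='1' (no match yet)
Bit 5: prefix='10' (no match yet)
Bit 6: prefix='100' -> emit 'j', reset
Bit 7: prefix='0' (no match yet)
Bit 8: prefix='00' -> emit 'g', reset
Bit 9: prefix='1' (no match yet)
Bit 10: prefix='11' -> emit 'c', reset
Bit 11: prefix='1' (no match yet)
Bit 12: prefix='10' (no match yet)
Bit 13: prefix='101' -> emit 'h', reset
Bit 14: prefix='1' (no match yet)
Bit 15: prefix='10' (no match yet)
Bit 16: prefix='101' -> emit 'h', reset
Bit 17: prefix='0' (no match yet)
Bit 18: prefix='00' -> emit 'g', reset
Bit 19: prefix='0' (no match yet)
Bit 20: prefix='01' -> emit 'k', reset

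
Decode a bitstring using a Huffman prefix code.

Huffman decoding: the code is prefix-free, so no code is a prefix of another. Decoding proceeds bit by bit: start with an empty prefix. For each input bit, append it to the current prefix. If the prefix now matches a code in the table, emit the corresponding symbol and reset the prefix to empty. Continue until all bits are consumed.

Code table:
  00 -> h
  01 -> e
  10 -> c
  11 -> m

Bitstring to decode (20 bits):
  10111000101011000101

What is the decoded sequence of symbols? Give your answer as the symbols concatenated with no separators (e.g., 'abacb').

Answer: cmchccmhee

Derivation:
Bit 0: prefix='1' (no match yet)
Bit 1: prefix='10' -> emit 'c', reset
Bit 2: prefix='1' (no match yet)
Bit 3: prefix='11' -> emit 'm', reset
Bit 4: prefix='1' (no match yet)
Bit 5: prefix='10' -> emit 'c', reset
Bit 6: prefix='0' (no match yet)
Bit 7: prefix='00' -> emit 'h', reset
Bit 8: prefix='1' (no match yet)
Bit 9: prefix='10' -> emit 'c', reset
Bit 10: prefix='1' (no match yet)
Bit 11: prefix='10' -> emit 'c', reset
Bit 12: prefix='1' (no match yet)
Bit 13: prefix='11' -> emit 'm', reset
Bit 14: prefix='0' (no match yet)
Bit 15: prefix='00' -> emit 'h', reset
Bit 16: prefix='0' (no match yet)
Bit 17: prefix='01' -> emit 'e', reset
Bit 18: prefix='0' (no match yet)
Bit 19: prefix='01' -> emit 'e', reset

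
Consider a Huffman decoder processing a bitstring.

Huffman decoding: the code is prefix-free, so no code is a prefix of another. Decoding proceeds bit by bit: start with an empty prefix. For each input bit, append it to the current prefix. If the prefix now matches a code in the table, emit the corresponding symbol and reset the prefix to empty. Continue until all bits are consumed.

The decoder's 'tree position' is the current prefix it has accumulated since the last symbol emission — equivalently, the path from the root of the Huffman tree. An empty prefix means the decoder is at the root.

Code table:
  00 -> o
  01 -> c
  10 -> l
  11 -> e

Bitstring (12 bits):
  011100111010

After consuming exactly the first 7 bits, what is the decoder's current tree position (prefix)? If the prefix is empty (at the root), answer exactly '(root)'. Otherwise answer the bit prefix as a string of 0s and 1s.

Answer: 1

Derivation:
Bit 0: prefix='0' (no match yet)
Bit 1: prefix='01' -> emit 'c', reset
Bit 2: prefix='1' (no match yet)
Bit 3: prefix='11' -> emit 'e', reset
Bit 4: prefix='0' (no match yet)
Bit 5: prefix='00' -> emit 'o', reset
Bit 6: prefix='1' (no match yet)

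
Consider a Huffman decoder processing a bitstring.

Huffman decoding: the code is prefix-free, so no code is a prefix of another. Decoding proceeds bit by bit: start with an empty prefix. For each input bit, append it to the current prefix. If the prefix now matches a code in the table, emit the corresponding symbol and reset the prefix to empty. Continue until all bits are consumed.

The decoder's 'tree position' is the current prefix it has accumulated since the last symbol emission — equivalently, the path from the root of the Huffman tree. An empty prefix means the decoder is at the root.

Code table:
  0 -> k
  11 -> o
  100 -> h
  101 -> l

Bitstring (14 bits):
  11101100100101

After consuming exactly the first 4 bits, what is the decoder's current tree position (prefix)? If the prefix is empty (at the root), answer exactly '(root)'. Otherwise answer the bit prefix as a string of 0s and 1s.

Answer: 10

Derivation:
Bit 0: prefix='1' (no match yet)
Bit 1: prefix='11' -> emit 'o', reset
Bit 2: prefix='1' (no match yet)
Bit 3: prefix='10' (no match yet)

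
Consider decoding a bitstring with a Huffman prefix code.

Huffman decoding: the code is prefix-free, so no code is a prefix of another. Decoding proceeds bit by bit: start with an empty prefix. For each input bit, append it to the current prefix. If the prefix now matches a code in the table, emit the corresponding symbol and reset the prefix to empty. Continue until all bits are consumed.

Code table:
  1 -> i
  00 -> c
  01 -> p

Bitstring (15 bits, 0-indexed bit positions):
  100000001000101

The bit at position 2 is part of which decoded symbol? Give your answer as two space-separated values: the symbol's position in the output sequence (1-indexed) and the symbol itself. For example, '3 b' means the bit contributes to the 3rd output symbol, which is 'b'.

Answer: 2 c

Derivation:
Bit 0: prefix='1' -> emit 'i', reset
Bit 1: prefix='0' (no match yet)
Bit 2: prefix='00' -> emit 'c', reset
Bit 3: prefix='0' (no match yet)
Bit 4: prefix='00' -> emit 'c', reset
Bit 5: prefix='0' (no match yet)
Bit 6: prefix='00' -> emit 'c', reset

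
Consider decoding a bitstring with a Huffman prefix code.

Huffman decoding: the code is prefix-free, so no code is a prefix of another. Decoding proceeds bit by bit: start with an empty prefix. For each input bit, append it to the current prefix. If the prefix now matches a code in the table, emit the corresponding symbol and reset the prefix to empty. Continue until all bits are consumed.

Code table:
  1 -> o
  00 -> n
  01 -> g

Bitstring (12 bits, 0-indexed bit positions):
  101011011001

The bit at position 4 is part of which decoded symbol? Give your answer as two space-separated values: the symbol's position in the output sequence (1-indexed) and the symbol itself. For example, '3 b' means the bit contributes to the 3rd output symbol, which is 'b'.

Answer: 3 g

Derivation:
Bit 0: prefix='1' -> emit 'o', reset
Bit 1: prefix='0' (no match yet)
Bit 2: prefix='01' -> emit 'g', reset
Bit 3: prefix='0' (no match yet)
Bit 4: prefix='01' -> emit 'g', reset
Bit 5: prefix='1' -> emit 'o', reset
Bit 6: prefix='0' (no match yet)
Bit 7: prefix='01' -> emit 'g', reset
Bit 8: prefix='1' -> emit 'o', reset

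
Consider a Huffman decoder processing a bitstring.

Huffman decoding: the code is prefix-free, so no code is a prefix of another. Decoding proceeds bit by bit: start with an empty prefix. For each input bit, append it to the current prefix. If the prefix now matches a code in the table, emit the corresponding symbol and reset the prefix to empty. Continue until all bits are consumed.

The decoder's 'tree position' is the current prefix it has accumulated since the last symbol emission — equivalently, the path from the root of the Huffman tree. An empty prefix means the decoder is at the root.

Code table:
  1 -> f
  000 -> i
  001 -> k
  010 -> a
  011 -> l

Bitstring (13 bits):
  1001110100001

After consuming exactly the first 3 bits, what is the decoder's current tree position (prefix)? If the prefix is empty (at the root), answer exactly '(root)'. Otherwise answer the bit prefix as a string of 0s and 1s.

Bit 0: prefix='1' -> emit 'f', reset
Bit 1: prefix='0' (no match yet)
Bit 2: prefix='00' (no match yet)

Answer: 00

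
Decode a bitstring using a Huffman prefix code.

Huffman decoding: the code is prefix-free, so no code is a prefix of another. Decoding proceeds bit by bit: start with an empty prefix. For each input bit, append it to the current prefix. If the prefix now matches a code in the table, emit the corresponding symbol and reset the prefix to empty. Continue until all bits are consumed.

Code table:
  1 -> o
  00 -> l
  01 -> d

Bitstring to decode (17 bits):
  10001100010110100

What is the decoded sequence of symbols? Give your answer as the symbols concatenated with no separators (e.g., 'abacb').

Answer: oldolddodl

Derivation:
Bit 0: prefix='1' -> emit 'o', reset
Bit 1: prefix='0' (no match yet)
Bit 2: prefix='00' -> emit 'l', reset
Bit 3: prefix='0' (no match yet)
Bit 4: prefix='01' -> emit 'd', reset
Bit 5: prefix='1' -> emit 'o', reset
Bit 6: prefix='0' (no match yet)
Bit 7: prefix='00' -> emit 'l', reset
Bit 8: prefix='0' (no match yet)
Bit 9: prefix='01' -> emit 'd', reset
Bit 10: prefix='0' (no match yet)
Bit 11: prefix='01' -> emit 'd', reset
Bit 12: prefix='1' -> emit 'o', reset
Bit 13: prefix='0' (no match yet)
Bit 14: prefix='01' -> emit 'd', reset
Bit 15: prefix='0' (no match yet)
Bit 16: prefix='00' -> emit 'l', reset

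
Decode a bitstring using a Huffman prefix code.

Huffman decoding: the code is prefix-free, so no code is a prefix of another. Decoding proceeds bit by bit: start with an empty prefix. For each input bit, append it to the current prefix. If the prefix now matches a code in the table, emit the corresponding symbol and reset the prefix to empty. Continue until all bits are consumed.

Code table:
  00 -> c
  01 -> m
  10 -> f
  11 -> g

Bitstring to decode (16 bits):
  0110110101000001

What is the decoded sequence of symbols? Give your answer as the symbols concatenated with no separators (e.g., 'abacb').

Bit 0: prefix='0' (no match yet)
Bit 1: prefix='01' -> emit 'm', reset
Bit 2: prefix='1' (no match yet)
Bit 3: prefix='10' -> emit 'f', reset
Bit 4: prefix='1' (no match yet)
Bit 5: prefix='11' -> emit 'g', reset
Bit 6: prefix='0' (no match yet)
Bit 7: prefix='01' -> emit 'm', reset
Bit 8: prefix='0' (no match yet)
Bit 9: prefix='01' -> emit 'm', reset
Bit 10: prefix='0' (no match yet)
Bit 11: prefix='00' -> emit 'c', reset
Bit 12: prefix='0' (no match yet)
Bit 13: prefix='00' -> emit 'c', reset
Bit 14: prefix='0' (no match yet)
Bit 15: prefix='01' -> emit 'm', reset

Answer: mfgmmccm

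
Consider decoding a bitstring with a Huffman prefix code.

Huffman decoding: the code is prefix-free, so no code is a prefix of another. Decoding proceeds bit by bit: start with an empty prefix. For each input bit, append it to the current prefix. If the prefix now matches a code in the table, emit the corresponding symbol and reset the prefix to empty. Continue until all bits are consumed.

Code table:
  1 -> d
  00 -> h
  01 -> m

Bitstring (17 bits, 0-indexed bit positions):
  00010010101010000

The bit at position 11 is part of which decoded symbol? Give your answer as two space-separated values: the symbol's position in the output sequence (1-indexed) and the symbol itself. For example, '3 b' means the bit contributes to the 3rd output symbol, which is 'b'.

Bit 0: prefix='0' (no match yet)
Bit 1: prefix='00' -> emit 'h', reset
Bit 2: prefix='0' (no match yet)
Bit 3: prefix='01' -> emit 'm', reset
Bit 4: prefix='0' (no match yet)
Bit 5: prefix='00' -> emit 'h', reset
Bit 6: prefix='1' -> emit 'd', reset
Bit 7: prefix='0' (no match yet)
Bit 8: prefix='01' -> emit 'm', reset
Bit 9: prefix='0' (no match yet)
Bit 10: prefix='01' -> emit 'm', reset
Bit 11: prefix='0' (no match yet)
Bit 12: prefix='01' -> emit 'm', reset
Bit 13: prefix='0' (no match yet)
Bit 14: prefix='00' -> emit 'h', reset
Bit 15: prefix='0' (no match yet)

Answer: 7 m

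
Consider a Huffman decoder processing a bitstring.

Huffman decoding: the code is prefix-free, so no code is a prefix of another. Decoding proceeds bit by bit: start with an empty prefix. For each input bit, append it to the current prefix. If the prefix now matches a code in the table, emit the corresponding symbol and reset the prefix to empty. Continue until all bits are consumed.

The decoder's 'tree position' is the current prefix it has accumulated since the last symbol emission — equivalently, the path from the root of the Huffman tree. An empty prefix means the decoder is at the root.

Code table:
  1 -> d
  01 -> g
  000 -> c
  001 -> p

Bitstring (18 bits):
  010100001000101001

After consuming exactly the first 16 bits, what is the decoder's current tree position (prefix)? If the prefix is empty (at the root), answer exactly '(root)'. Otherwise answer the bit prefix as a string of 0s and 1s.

Bit 0: prefix='0' (no match yet)
Bit 1: prefix='01' -> emit 'g', reset
Bit 2: prefix='0' (no match yet)
Bit 3: prefix='01' -> emit 'g', reset
Bit 4: prefix='0' (no match yet)
Bit 5: prefix='00' (no match yet)
Bit 6: prefix='000' -> emit 'c', reset
Bit 7: prefix='0' (no match yet)
Bit 8: prefix='01' -> emit 'g', reset
Bit 9: prefix='0' (no match yet)
Bit 10: prefix='00' (no match yet)
Bit 11: prefix='000' -> emit 'c', reset
Bit 12: prefix='1' -> emit 'd', reset
Bit 13: prefix='0' (no match yet)
Bit 14: prefix='01' -> emit 'g', reset
Bit 15: prefix='0' (no match yet)

Answer: 0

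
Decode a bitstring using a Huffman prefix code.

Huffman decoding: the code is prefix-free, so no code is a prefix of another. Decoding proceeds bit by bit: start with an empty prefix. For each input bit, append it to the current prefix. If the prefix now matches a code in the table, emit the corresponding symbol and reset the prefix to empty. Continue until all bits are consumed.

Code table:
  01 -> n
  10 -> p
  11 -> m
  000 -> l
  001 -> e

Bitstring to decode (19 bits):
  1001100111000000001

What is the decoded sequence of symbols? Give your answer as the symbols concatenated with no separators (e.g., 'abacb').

Bit 0: prefix='1' (no match yet)
Bit 1: prefix='10' -> emit 'p', reset
Bit 2: prefix='0' (no match yet)
Bit 3: prefix='01' -> emit 'n', reset
Bit 4: prefix='1' (no match yet)
Bit 5: prefix='10' -> emit 'p', reset
Bit 6: prefix='0' (no match yet)
Bit 7: prefix='01' -> emit 'n', reset
Bit 8: prefix='1' (no match yet)
Bit 9: prefix='11' -> emit 'm', reset
Bit 10: prefix='0' (no match yet)
Bit 11: prefix='00' (no match yet)
Bit 12: prefix='000' -> emit 'l', reset
Bit 13: prefix='0' (no match yet)
Bit 14: prefix='00' (no match yet)
Bit 15: prefix='000' -> emit 'l', reset
Bit 16: prefix='0' (no match yet)
Bit 17: prefix='00' (no match yet)
Bit 18: prefix='001' -> emit 'e', reset

Answer: pnpnmlle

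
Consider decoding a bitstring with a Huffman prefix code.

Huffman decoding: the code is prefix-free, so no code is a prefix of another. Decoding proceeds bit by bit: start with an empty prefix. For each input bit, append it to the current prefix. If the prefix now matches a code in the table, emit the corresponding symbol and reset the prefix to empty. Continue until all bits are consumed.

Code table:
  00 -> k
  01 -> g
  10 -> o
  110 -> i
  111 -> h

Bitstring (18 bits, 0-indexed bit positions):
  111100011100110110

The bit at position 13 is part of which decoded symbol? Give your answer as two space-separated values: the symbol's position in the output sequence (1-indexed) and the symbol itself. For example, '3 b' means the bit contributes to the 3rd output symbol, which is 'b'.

Answer: 6 i

Derivation:
Bit 0: prefix='1' (no match yet)
Bit 1: prefix='11' (no match yet)
Bit 2: prefix='111' -> emit 'h', reset
Bit 3: prefix='1' (no match yet)
Bit 4: prefix='10' -> emit 'o', reset
Bit 5: prefix='0' (no match yet)
Bit 6: prefix='00' -> emit 'k', reset
Bit 7: prefix='1' (no match yet)
Bit 8: prefix='11' (no match yet)
Bit 9: prefix='111' -> emit 'h', reset
Bit 10: prefix='0' (no match yet)
Bit 11: prefix='00' -> emit 'k', reset
Bit 12: prefix='1' (no match yet)
Bit 13: prefix='11' (no match yet)
Bit 14: prefix='110' -> emit 'i', reset
Bit 15: prefix='1' (no match yet)
Bit 16: prefix='11' (no match yet)
Bit 17: prefix='110' -> emit 'i', reset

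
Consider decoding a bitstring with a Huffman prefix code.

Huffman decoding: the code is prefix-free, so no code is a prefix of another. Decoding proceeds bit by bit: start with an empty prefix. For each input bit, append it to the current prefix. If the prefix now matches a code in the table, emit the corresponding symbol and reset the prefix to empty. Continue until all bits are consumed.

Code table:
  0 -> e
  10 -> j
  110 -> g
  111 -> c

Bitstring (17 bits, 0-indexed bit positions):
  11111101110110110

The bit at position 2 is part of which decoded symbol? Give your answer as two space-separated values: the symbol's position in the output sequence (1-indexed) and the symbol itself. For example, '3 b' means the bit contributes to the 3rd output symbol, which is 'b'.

Bit 0: prefix='1' (no match yet)
Bit 1: prefix='11' (no match yet)
Bit 2: prefix='111' -> emit 'c', reset
Bit 3: prefix='1' (no match yet)
Bit 4: prefix='11' (no match yet)
Bit 5: prefix='111' -> emit 'c', reset
Bit 6: prefix='0' -> emit 'e', reset

Answer: 1 c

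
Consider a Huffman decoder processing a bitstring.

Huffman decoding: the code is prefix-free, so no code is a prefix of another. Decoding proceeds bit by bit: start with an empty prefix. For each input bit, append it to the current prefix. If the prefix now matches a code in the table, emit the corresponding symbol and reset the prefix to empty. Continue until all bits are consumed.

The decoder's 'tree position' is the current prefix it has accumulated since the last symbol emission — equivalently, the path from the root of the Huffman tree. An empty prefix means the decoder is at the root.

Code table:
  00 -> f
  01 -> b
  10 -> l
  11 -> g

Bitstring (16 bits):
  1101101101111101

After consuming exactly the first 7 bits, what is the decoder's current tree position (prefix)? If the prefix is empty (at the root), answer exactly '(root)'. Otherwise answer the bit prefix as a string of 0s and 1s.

Answer: 1

Derivation:
Bit 0: prefix='1' (no match yet)
Bit 1: prefix='11' -> emit 'g', reset
Bit 2: prefix='0' (no match yet)
Bit 3: prefix='01' -> emit 'b', reset
Bit 4: prefix='1' (no match yet)
Bit 5: prefix='10' -> emit 'l', reset
Bit 6: prefix='1' (no match yet)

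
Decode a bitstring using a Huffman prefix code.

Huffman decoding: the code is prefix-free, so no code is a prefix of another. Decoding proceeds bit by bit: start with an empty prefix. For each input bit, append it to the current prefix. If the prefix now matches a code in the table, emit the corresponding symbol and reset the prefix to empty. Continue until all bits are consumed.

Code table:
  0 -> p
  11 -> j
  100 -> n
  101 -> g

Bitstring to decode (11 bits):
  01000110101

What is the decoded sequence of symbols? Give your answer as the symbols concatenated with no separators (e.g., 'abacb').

Answer: pnpjpg

Derivation:
Bit 0: prefix='0' -> emit 'p', reset
Bit 1: prefix='1' (no match yet)
Bit 2: prefix='10' (no match yet)
Bit 3: prefix='100' -> emit 'n', reset
Bit 4: prefix='0' -> emit 'p', reset
Bit 5: prefix='1' (no match yet)
Bit 6: prefix='11' -> emit 'j', reset
Bit 7: prefix='0' -> emit 'p', reset
Bit 8: prefix='1' (no match yet)
Bit 9: prefix='10' (no match yet)
Bit 10: prefix='101' -> emit 'g', reset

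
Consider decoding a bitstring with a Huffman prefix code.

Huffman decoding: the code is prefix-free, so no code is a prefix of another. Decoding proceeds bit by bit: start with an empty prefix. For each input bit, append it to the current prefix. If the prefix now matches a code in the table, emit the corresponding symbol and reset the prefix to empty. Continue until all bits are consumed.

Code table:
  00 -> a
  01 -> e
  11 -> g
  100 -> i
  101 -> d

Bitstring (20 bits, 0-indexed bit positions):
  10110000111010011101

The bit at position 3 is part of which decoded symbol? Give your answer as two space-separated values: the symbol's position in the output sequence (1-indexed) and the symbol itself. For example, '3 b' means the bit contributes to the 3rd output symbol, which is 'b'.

Answer: 2 i

Derivation:
Bit 0: prefix='1' (no match yet)
Bit 1: prefix='10' (no match yet)
Bit 2: prefix='101' -> emit 'd', reset
Bit 3: prefix='1' (no match yet)
Bit 4: prefix='10' (no match yet)
Bit 5: prefix='100' -> emit 'i', reset
Bit 6: prefix='0' (no match yet)
Bit 7: prefix='00' -> emit 'a', reset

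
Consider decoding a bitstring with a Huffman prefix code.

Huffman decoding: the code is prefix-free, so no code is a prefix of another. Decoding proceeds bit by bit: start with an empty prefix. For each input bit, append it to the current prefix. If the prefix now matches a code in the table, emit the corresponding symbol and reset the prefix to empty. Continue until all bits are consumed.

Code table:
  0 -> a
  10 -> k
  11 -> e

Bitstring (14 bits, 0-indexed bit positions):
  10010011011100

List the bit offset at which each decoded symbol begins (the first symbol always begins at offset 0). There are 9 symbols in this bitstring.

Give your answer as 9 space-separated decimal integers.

Answer: 0 2 3 5 6 8 9 11 13

Derivation:
Bit 0: prefix='1' (no match yet)
Bit 1: prefix='10' -> emit 'k', reset
Bit 2: prefix='0' -> emit 'a', reset
Bit 3: prefix='1' (no match yet)
Bit 4: prefix='10' -> emit 'k', reset
Bit 5: prefix='0' -> emit 'a', reset
Bit 6: prefix='1' (no match yet)
Bit 7: prefix='11' -> emit 'e', reset
Bit 8: prefix='0' -> emit 'a', reset
Bit 9: prefix='1' (no match yet)
Bit 10: prefix='11' -> emit 'e', reset
Bit 11: prefix='1' (no match yet)
Bit 12: prefix='10' -> emit 'k', reset
Bit 13: prefix='0' -> emit 'a', reset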